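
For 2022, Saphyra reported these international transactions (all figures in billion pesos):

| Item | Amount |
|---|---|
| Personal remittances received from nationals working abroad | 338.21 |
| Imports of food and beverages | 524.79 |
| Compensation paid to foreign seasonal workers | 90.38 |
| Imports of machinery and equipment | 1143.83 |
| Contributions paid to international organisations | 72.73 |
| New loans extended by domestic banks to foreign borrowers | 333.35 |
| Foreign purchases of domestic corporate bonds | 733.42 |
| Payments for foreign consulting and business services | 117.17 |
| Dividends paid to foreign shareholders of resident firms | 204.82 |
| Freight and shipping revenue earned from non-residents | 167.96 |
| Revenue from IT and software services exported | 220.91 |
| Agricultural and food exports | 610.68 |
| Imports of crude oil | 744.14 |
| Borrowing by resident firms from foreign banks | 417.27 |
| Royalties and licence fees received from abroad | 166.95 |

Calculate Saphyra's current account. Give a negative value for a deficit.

-1393.15

Goods: 610.68 - 524.79 - 744.14 - 1143.83 = -1802.08
Services: 167.96 + 220.91 + 166.95 - 117.17 = 438.65
Primary income: -90.38 - 204.82 = -295.20
Secondary income: -72.73 + 338.21 = 265.48
Current account = (-1802.08) + 438.65 + (-295.20) + 265.48 = -1393.15
(Excluded from the current account — financial account: new loans extended by domestic banks to foreign borrowers 333.35, foreign purchases of domestic corporate bonds 733.42, borrowing by resident firms from foreign banks 417.27.)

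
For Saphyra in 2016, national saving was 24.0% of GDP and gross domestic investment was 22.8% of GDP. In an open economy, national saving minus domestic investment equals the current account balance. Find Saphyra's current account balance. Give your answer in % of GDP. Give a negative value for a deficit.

1.2

CA = S - I = 24.0 - 22.8 = 1.2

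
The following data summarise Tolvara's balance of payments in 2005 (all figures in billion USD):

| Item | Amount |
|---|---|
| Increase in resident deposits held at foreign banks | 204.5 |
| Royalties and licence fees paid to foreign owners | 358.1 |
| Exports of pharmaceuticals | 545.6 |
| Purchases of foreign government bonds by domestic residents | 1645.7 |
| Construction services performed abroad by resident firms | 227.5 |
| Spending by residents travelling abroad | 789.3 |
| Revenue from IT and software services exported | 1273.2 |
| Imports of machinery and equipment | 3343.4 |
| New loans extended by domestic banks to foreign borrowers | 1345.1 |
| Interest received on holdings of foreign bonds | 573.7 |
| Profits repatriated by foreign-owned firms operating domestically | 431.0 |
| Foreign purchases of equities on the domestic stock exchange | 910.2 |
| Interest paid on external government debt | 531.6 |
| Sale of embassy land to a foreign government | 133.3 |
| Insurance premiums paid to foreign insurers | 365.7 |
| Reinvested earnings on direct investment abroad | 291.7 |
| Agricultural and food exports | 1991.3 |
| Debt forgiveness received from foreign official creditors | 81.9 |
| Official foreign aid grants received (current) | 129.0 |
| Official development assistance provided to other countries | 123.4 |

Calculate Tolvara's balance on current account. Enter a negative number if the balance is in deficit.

Goods: -3343.4 + 545.6 + 1991.3 = -806.5
Services: -365.7 - 789.3 + 1273.2 - 358.1 + 227.5 = -12.4
Primary income: 573.7 - 431.0 - 531.6 + 291.7 = -97.2
Secondary income: 129.0 - 123.4 = 5.6
Current account = (-806.5) + (-12.4) + (-97.2) + 5.6 = -910.5
(Excluded from the current account — financial account: increase in resident deposits held at foreign banks 204.5, purchases of foreign government bonds by domestic residents 1645.7, new loans extended by domestic banks to foreign borrowers 1345.1, foreign purchases of equities on the domestic stock exchange 910.2; capital account: sale of embassy land to a foreign government 133.3, debt forgiveness received from foreign official creditors 81.9.)

-910.5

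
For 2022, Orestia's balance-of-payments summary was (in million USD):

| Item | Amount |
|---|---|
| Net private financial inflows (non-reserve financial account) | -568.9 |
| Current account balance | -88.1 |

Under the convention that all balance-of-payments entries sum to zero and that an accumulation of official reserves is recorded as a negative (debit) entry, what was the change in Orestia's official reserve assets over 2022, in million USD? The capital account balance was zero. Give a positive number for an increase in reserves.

Official reserve transactions balance = -((-88.1) + (-568.9)) = 657.0
An accumulation of reserves is recorded as a debit (negative entry), so the change in the stock of reserves is the negative of that balance.
Change in official reserves = -(657.0) = -657.0

-657.0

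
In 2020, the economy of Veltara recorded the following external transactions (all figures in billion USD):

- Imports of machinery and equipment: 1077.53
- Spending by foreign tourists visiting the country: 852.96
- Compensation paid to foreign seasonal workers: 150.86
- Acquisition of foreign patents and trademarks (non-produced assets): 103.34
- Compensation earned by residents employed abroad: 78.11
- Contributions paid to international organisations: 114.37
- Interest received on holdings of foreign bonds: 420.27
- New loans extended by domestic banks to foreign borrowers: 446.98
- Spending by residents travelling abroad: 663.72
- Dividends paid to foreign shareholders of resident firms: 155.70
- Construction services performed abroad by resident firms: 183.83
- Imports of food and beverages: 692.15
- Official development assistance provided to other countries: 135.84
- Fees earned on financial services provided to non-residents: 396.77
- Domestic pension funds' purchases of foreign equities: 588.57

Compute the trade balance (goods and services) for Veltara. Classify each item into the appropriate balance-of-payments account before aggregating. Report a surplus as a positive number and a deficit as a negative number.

-999.84

Goods: -692.15 - 1077.53 = -1769.68
Services: -663.72 + 396.77 + 852.96 + 183.83 = 769.84
Trade balance = -1769.68 + 769.84 = -999.84
(Excluded from the trade balance — primary income: compensation paid to foreign seasonal workers 150.86, compensation earned by residents employed abroad 78.11, interest received on holdings of foreign bonds 420.27, dividends paid to foreign shareholders of resident firms 155.70; capital account: acquisition of foreign patents and trademarks (non-produced assets) 103.34; secondary income: contributions paid to international organisations 114.37, official development assistance provided to other countries 135.84; financial account: new loans extended by domestic banks to foreign borrowers 446.98, domestic pension funds' purchases of foreign equities 588.57.)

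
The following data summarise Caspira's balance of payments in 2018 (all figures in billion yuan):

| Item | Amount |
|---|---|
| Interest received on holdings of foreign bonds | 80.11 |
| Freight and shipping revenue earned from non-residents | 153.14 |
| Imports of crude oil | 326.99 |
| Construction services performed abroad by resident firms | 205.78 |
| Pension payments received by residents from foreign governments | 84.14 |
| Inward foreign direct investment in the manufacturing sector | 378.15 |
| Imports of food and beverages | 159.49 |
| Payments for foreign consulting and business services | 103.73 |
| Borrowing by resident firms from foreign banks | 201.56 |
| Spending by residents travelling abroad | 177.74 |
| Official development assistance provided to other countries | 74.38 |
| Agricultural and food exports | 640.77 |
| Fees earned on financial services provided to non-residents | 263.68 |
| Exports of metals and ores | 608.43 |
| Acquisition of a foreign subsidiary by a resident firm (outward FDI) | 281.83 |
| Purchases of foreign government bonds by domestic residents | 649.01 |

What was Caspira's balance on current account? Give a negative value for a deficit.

Goods: 608.43 - 326.99 - 159.49 + 640.77 = 762.72
Services: -177.74 + 153.14 + 263.68 - 103.73 + 205.78 = 341.13
Primary income: 80.11
Secondary income: 84.14 - 74.38 = 9.76
Current account = 762.72 + 341.13 + 80.11 + 9.76 = 1193.72
(Excluded from the current account — financial account: inward foreign direct investment in the manufacturing sector 378.15, borrowing by resident firms from foreign banks 201.56, acquisition of a foreign subsidiary by a resident firm (outward FDI) 281.83, purchases of foreign government bonds by domestic residents 649.01.)

1193.72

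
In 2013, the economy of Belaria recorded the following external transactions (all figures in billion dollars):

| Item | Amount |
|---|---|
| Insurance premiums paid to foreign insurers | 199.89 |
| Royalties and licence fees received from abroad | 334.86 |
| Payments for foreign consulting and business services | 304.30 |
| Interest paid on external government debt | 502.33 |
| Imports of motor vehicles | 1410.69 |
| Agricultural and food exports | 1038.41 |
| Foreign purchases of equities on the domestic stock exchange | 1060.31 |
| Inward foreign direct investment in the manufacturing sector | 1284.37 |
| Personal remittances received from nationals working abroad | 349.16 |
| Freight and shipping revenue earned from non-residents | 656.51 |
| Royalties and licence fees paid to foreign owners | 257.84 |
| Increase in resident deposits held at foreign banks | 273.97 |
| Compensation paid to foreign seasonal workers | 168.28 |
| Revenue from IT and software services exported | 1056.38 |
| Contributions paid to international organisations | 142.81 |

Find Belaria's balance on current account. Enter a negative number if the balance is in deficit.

449.18

Goods: -1410.69 + 1038.41 = -372.28
Services: 334.86 - 257.84 - 199.89 + 656.51 + 1056.38 - 304.30 = 1285.72
Primary income: -168.28 - 502.33 = -670.61
Secondary income: -142.81 + 349.16 = 206.35
Current account = (-372.28) + 1285.72 + (-670.61) + 206.35 = 449.18
(Excluded from the current account — financial account: foreign purchases of equities on the domestic stock exchange 1060.31, inward foreign direct investment in the manufacturing sector 1284.37, increase in resident deposits held at foreign banks 273.97.)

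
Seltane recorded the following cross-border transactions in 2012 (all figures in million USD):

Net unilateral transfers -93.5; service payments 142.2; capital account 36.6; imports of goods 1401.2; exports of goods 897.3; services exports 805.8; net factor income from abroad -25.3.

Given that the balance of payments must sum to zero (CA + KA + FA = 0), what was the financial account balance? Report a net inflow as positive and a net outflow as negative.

-77.5

Goods balance = 897.3 - 1401.2 = -503.9
Services balance = 805.8 - 142.2 = 663.6
Trade balance (goods + services) = -503.9 + 663.6 = 159.7
Net primary income = -25.3
Net secondary income = -93.5
Current account = 159.7 + (-25.3) + (-93.5) = 40.9
Financial account = -(40.9 + 36.6) = -77.5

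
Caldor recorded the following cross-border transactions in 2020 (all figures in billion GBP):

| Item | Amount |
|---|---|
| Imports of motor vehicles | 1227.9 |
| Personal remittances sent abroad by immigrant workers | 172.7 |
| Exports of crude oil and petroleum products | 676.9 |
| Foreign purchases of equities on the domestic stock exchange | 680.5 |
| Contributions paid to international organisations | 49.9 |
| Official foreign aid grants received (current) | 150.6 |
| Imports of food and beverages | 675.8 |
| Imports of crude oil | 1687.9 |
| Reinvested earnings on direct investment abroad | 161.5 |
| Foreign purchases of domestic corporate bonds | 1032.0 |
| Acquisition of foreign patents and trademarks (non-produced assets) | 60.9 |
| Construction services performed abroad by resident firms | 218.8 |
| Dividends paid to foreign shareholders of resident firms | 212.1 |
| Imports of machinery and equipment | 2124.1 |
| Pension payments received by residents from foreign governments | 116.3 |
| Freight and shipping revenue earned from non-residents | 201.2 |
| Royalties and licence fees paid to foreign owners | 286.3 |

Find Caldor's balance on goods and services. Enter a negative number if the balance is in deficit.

-4905.1

Goods: -1227.9 - 2124.1 - 675.8 + 676.9 - 1687.9 = -5038.8
Services: 218.8 - 286.3 + 201.2 = 133.7
Trade balance = -5038.8 + 133.7 = -4905.1
(Excluded from the trade balance — secondary income: personal remittances sent abroad by immigrant workers 172.7, contributions paid to international organisations 49.9, official foreign aid grants received (current) 150.6, pension payments received by residents from foreign governments 116.3; financial account: foreign purchases of equities on the domestic stock exchange 680.5, foreign purchases of domestic corporate bonds 1032.0; primary income: reinvested earnings on direct investment abroad 161.5, dividends paid to foreign shareholders of resident firms 212.1; capital account: acquisition of foreign patents and trademarks (non-produced assets) 60.9.)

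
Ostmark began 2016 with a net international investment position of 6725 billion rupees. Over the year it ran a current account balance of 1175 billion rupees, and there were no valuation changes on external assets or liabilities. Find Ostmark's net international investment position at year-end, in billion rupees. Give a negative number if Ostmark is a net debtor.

With no valuation effects, change in NIIP = current account = 1175
End-of-year NIIP = 6725 + 1175 = 7900

7900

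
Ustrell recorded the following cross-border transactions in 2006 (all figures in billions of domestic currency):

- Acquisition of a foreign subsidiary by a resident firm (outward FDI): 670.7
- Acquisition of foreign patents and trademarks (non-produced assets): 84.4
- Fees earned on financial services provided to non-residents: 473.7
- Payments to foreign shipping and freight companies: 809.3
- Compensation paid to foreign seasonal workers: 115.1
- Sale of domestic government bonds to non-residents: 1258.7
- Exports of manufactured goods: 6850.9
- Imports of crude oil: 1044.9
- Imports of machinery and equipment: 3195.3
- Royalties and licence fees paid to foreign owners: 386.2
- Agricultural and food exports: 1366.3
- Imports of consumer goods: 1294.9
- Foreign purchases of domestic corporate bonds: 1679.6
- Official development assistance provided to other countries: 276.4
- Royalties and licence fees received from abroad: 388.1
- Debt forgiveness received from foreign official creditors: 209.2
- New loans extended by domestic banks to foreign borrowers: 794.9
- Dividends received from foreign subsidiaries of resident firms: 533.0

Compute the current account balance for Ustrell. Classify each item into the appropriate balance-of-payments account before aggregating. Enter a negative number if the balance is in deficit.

2489.9

Goods: -3195.3 - 1294.9 - 1044.9 + 6850.9 + 1366.3 = 2682.1
Services: -386.2 - 809.3 + 473.7 + 388.1 = -333.7
Primary income: -115.1 + 533.0 = 417.9
Secondary income: -276.4
Current account = 2682.1 + (-333.7) + 417.9 + (-276.4) = 2489.9
(Excluded from the current account — financial account: acquisition of a foreign subsidiary by a resident firm (outward FDI) 670.7, sale of domestic government bonds to non-residents 1258.7, foreign purchases of domestic corporate bonds 1679.6, new loans extended by domestic banks to foreign borrowers 794.9; capital account: acquisition of foreign patents and trademarks (non-produced assets) 84.4, debt forgiveness received from foreign official creditors 209.2.)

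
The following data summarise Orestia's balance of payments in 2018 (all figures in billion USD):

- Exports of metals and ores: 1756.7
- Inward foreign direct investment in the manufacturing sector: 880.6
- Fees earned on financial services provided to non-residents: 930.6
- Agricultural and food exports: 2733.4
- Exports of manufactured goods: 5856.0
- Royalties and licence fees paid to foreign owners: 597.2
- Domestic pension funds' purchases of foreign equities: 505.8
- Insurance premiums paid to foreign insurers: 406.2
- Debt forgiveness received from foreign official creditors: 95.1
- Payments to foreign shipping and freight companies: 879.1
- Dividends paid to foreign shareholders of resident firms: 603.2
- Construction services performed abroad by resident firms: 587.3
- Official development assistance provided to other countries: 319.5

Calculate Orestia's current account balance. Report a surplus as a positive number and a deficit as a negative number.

9058.8

Goods: 5856.0 + 2733.4 + 1756.7 = 10346.1
Services: -879.1 - 597.2 + 587.3 - 406.2 + 930.6 = -364.6
Primary income: -603.2
Secondary income: -319.5
Current account = 10346.1 + (-364.6) + (-603.2) + (-319.5) = 9058.8
(Excluded from the current account — financial account: inward foreign direct investment in the manufacturing sector 880.6, domestic pension funds' purchases of foreign equities 505.8; capital account: debt forgiveness received from foreign official creditors 95.1.)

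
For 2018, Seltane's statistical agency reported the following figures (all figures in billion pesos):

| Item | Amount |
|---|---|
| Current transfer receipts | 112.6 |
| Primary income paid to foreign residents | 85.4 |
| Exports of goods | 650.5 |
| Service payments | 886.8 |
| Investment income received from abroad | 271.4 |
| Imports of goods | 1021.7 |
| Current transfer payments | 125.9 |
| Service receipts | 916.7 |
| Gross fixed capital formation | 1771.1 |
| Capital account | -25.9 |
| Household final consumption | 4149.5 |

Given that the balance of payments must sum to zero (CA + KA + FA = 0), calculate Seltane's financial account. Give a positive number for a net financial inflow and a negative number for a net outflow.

194.5

Goods balance = 650.5 - 1021.7 = -371.2
Services balance = 916.7 - 886.8 = 29.9
Trade balance (goods + services) = -371.2 + 29.9 = -341.3
Net primary income = 271.4 - 85.4 = 186.0
Net secondary income = 112.6 - 125.9 = -13.3
Current account = -341.3 + 186.0 + (-13.3) = -168.6
Financial account = -(-168.6 + (-25.9)) = 194.5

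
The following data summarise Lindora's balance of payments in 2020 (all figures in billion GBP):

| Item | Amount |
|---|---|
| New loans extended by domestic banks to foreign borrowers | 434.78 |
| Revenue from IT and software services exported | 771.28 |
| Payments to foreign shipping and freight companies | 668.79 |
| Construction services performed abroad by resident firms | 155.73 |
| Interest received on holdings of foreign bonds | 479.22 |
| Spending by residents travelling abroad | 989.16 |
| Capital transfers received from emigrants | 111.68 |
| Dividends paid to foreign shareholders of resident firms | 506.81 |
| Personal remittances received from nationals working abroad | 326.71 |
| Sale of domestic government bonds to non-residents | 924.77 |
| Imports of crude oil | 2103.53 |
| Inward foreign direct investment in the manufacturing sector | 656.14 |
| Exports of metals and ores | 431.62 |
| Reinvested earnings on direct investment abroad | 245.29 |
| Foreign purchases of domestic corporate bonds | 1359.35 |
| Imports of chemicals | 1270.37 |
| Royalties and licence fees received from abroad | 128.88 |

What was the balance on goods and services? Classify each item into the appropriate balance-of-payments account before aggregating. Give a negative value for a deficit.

Goods: -1270.37 - 2103.53 + 431.62 = -2942.28
Services: 128.88 - 989.16 + 771.28 + 155.73 - 668.79 = -602.06
Trade balance = -2942.28 + (-602.06) = -3544.34
(Excluded from the trade balance — financial account: new loans extended by domestic banks to foreign borrowers 434.78, sale of domestic government bonds to non-residents 924.77, inward foreign direct investment in the manufacturing sector 656.14, foreign purchases of domestic corporate bonds 1359.35; primary income: interest received on holdings of foreign bonds 479.22, dividends paid to foreign shareholders of resident firms 506.81, reinvested earnings on direct investment abroad 245.29; capital account: capital transfers received from emigrants 111.68; secondary income: personal remittances received from nationals working abroad 326.71.)

-3544.34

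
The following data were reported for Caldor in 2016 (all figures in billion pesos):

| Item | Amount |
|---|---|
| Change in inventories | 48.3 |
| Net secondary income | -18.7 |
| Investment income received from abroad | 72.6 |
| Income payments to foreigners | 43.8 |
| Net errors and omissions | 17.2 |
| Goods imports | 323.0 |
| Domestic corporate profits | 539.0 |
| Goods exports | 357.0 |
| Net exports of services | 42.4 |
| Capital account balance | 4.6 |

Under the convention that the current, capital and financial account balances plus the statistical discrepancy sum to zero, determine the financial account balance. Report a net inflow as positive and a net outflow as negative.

Goods balance = 357.0 - 323.0 = 34.0
Services balance = 42.4
Trade balance (goods + services) = 34.0 + 42.4 = 76.4
Net primary income = 72.6 - 43.8 = 28.8
Net secondary income = -18.7
Current account = 76.4 + 28.8 + (-18.7) = 86.5
Financial account = -(86.5 + 4.6 + 17.2) = -108.3

-108.3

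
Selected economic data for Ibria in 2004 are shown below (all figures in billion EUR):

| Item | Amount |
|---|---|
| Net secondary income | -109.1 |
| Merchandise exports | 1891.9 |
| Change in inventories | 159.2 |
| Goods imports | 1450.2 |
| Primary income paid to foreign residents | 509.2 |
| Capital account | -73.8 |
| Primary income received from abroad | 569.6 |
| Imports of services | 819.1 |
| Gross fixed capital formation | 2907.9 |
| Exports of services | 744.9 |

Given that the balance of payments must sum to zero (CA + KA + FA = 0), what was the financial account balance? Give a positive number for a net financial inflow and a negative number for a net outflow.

Goods balance = 1891.9 - 1450.2 = 441.7
Services balance = 744.9 - 819.1 = -74.2
Trade balance (goods + services) = 441.7 + (-74.2) = 367.5
Net primary income = 569.6 - 509.2 = 60.4
Net secondary income = -109.1
Current account = 367.5 + 60.4 + (-109.1) = 318.8
Financial account = -(318.8 + (-73.8)) = -245.0

-245.0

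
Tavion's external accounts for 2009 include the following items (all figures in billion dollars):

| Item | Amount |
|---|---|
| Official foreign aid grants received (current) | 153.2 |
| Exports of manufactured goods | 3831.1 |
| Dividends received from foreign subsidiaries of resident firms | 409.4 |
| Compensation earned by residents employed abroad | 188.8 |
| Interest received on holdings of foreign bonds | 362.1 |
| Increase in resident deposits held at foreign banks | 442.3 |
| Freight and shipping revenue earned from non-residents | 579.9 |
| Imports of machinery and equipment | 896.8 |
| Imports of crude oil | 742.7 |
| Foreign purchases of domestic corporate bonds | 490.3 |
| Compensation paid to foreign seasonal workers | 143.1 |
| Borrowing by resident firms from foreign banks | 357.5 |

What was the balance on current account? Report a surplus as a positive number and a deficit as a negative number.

Goods: -896.8 - 742.7 + 3831.1 = 2191.6
Services: 579.9
Primary income: 188.8 - 143.1 + 409.4 + 362.1 = 817.2
Secondary income: 153.2
Current account = 2191.6 + 579.9 + 817.2 + 153.2 = 3741.9
(Excluded from the current account — financial account: increase in resident deposits held at foreign banks 442.3, foreign purchases of domestic corporate bonds 490.3, borrowing by resident firms from foreign banks 357.5.)

3741.9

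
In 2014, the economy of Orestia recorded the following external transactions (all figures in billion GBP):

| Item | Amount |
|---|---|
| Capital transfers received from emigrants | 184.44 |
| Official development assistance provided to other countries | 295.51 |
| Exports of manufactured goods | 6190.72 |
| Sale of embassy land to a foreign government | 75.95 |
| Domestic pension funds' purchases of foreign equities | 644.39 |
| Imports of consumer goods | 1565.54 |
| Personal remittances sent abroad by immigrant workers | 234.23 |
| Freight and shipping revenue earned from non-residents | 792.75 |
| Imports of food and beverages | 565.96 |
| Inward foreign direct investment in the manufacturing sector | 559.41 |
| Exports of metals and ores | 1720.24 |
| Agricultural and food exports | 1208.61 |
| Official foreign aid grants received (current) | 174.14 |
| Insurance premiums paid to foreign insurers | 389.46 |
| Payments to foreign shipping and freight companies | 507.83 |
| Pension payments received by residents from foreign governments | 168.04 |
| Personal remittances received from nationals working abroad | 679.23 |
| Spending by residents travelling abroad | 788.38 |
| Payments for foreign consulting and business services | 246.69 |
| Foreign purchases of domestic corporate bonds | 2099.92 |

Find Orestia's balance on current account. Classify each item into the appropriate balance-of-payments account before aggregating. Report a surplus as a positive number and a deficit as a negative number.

6340.13

Goods: 6190.72 - 1565.54 + 1720.24 + 1208.61 - 565.96 = 6988.07
Services: 792.75 - 389.46 - 507.83 - 246.69 - 788.38 = -1139.61
Secondary income: -234.23 + 174.14 + 168.04 - 295.51 + 679.23 = 491.67
Current account = 6988.07 + (-1139.61) + 491.67 = 6340.13
(Excluded from the current account — capital account: capital transfers received from emigrants 184.44, sale of embassy land to a foreign government 75.95; financial account: domestic pension funds' purchases of foreign equities 644.39, inward foreign direct investment in the manufacturing sector 559.41, foreign purchases of domestic corporate bonds 2099.92.)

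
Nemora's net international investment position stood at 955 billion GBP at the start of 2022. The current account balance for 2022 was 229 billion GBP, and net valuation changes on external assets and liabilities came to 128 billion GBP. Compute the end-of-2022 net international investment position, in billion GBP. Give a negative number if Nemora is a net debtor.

1312

Change in NIIP = current account + net valuation change = 229 + 128 = 357
End-of-year NIIP = 955 + 357 = 1312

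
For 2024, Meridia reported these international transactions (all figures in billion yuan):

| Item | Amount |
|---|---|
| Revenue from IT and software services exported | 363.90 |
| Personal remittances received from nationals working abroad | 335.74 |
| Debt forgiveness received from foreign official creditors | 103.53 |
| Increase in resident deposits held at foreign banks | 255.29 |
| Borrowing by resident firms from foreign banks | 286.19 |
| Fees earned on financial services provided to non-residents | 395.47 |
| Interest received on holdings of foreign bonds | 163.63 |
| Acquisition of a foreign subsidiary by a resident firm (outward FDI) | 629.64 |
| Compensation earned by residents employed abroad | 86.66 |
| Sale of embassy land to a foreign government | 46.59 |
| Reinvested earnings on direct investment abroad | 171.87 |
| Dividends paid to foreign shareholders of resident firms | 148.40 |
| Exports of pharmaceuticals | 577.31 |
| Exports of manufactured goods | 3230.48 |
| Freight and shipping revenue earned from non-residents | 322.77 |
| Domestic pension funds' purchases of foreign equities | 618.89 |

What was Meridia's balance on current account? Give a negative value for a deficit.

5499.43

Goods: 3230.48 + 577.31 = 3807.79
Services: 395.47 + 363.90 + 322.77 = 1082.14
Primary income: 163.63 + 171.87 - 148.40 + 86.66 = 273.76
Secondary income: 335.74
Current account = 3807.79 + 1082.14 + 273.76 + 335.74 = 5499.43
(Excluded from the current account — capital account: debt forgiveness received from foreign official creditors 103.53, sale of embassy land to a foreign government 46.59; financial account: increase in resident deposits held at foreign banks 255.29, borrowing by resident firms from foreign banks 286.19, acquisition of a foreign subsidiary by a resident firm (outward FDI) 629.64, domestic pension funds' purchases of foreign equities 618.89.)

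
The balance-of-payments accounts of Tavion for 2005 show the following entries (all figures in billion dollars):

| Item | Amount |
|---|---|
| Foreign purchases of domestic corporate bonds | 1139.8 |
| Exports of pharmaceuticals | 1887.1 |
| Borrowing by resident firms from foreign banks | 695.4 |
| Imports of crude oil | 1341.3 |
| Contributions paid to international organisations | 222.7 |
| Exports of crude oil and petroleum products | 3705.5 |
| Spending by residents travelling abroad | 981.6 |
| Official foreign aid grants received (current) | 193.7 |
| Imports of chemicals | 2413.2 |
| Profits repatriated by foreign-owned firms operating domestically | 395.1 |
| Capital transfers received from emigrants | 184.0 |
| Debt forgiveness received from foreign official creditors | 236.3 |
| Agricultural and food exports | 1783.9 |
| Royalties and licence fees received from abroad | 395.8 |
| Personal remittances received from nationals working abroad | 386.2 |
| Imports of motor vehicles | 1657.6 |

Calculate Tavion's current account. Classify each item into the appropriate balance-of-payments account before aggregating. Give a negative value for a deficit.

Goods: 1783.9 + 3705.5 - 1657.6 - 1341.3 + 1887.1 - 2413.2 = 1964.4
Services: -981.6 + 395.8 = -585.8
Primary income: -395.1
Secondary income: 386.2 - 222.7 + 193.7 = 357.2
Current account = 1964.4 + (-585.8) + (-395.1) + 357.2 = 1340.7
(Excluded from the current account — financial account: foreign purchases of domestic corporate bonds 1139.8, borrowing by resident firms from foreign banks 695.4; capital account: capital transfers received from emigrants 184.0, debt forgiveness received from foreign official creditors 236.3.)

1340.7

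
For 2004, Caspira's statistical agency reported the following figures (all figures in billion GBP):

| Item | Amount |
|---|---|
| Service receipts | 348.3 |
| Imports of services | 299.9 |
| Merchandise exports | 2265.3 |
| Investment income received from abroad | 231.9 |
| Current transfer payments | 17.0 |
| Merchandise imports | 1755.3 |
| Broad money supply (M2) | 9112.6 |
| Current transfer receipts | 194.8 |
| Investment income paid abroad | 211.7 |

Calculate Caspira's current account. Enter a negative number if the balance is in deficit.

756.4

Goods balance = 2265.3 - 1755.3 = 510.0
Services balance = 348.3 - 299.9 = 48.4
Trade balance (goods + services) = 510.0 + 48.4 = 558.4
Net primary income = 231.9 - 211.7 = 20.2
Net secondary income = 194.8 - 17.0 = 177.8
Current account = 558.4 + 20.2 + 177.8 = 756.4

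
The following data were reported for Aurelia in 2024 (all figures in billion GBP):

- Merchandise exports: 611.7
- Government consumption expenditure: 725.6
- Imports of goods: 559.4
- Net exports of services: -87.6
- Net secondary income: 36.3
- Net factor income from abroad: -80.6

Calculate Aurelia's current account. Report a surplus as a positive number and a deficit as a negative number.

-79.6

Goods balance = 611.7 - 559.4 = 52.3
Services balance = -87.6
Trade balance (goods + services) = 52.3 + (-87.6) = -35.3
Net primary income = -80.6
Net secondary income = 36.3
Current account = -35.3 + (-80.6) + 36.3 = -79.6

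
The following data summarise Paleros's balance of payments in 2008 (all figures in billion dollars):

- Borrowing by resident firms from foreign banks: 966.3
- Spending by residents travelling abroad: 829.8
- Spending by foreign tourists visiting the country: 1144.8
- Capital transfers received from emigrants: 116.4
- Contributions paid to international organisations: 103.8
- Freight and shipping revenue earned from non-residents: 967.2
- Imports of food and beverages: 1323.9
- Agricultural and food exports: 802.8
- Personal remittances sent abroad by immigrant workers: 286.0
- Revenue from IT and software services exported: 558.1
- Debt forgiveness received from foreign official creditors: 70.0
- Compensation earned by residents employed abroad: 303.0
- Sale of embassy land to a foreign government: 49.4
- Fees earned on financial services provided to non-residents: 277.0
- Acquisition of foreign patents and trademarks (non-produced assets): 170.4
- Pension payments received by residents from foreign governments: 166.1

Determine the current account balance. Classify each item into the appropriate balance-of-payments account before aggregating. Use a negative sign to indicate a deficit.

Goods: 802.8 - 1323.9 = -521.1
Services: 277.0 + 967.2 - 829.8 + 558.1 + 1144.8 = 2117.3
Primary income: 303.0
Secondary income: -286.0 + 166.1 - 103.8 = -223.7
Current account = (-521.1) + 2117.3 + 303.0 + (-223.7) = 1675.5
(Excluded from the current account — financial account: borrowing by resident firms from foreign banks 966.3; capital account: capital transfers received from emigrants 116.4, debt forgiveness received from foreign official creditors 70.0, sale of embassy land to a foreign government 49.4, acquisition of foreign patents and trademarks (non-produced assets) 170.4.)

1675.5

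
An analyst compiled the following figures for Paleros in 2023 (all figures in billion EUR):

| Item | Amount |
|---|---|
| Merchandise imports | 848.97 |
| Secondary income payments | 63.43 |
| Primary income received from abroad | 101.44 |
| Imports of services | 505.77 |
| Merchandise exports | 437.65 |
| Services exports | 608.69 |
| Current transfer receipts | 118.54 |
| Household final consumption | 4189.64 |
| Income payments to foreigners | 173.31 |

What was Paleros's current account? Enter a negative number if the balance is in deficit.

Goods balance = 437.65 - 848.97 = -411.32
Services balance = 608.69 - 505.77 = 102.92
Trade balance (goods + services) = -411.32 + 102.92 = -308.40
Net primary income = 101.44 - 173.31 = -71.87
Net secondary income = 118.54 - 63.43 = 55.11
Current account = -308.40 + (-71.87) + 55.11 = -325.16

-325.16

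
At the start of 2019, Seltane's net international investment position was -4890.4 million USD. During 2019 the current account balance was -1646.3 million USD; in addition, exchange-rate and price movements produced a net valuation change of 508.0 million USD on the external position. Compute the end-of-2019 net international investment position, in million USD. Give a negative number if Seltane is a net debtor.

Change in NIIP = current account + net valuation change = -1646.3 + 508.0 = -1138.3
End-of-year NIIP = -4890.4 + (-1138.3) = -6028.7

-6028.7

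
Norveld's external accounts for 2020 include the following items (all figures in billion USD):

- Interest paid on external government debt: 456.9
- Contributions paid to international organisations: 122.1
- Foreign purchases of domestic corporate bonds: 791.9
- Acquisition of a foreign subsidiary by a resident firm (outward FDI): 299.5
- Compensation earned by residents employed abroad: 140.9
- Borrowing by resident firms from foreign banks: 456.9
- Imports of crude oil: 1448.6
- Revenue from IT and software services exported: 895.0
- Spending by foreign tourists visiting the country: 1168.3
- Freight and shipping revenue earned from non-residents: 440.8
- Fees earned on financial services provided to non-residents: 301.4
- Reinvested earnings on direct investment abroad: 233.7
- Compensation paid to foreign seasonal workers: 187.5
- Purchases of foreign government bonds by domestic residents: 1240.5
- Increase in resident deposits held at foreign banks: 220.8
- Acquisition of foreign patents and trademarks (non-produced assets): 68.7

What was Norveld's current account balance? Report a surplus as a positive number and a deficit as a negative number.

965.0

Goods: -1448.6
Services: 301.4 + 1168.3 + 895.0 + 440.8 = 2805.5
Primary income: 140.9 - 187.5 + 233.7 - 456.9 = -269.8
Secondary income: -122.1
Current account = (-1448.6) + 2805.5 + (-269.8) + (-122.1) = 965.0
(Excluded from the current account — financial account: foreign purchases of domestic corporate bonds 791.9, acquisition of a foreign subsidiary by a resident firm (outward FDI) 299.5, borrowing by resident firms from foreign banks 456.9, purchases of foreign government bonds by domestic residents 1240.5, increase in resident deposits held at foreign banks 220.8; capital account: acquisition of foreign patents and trademarks (non-produced assets) 68.7.)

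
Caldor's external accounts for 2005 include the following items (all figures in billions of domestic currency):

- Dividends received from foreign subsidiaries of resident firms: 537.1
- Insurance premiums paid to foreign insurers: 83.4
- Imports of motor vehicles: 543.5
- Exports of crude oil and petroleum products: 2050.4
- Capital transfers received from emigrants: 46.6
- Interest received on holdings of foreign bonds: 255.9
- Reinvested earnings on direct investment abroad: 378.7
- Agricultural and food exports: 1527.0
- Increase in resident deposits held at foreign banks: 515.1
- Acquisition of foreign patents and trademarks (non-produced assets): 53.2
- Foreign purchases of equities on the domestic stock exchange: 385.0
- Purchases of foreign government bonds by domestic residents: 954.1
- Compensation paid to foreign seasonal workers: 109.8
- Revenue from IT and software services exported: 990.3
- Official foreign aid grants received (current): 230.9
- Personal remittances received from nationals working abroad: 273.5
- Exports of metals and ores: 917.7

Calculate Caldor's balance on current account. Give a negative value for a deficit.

6424.8

Goods: 1527.0 + 2050.4 - 543.5 + 917.7 = 3951.6
Services: -83.4 + 990.3 = 906.9
Primary income: 255.9 + 378.7 - 109.8 + 537.1 = 1061.9
Secondary income: 273.5 + 230.9 = 504.4
Current account = 3951.6 + 906.9 + 1061.9 + 504.4 = 6424.8
(Excluded from the current account — capital account: capital transfers received from emigrants 46.6, acquisition of foreign patents and trademarks (non-produced assets) 53.2; financial account: increase in resident deposits held at foreign banks 515.1, foreign purchases of equities on the domestic stock exchange 385.0, purchases of foreign government bonds by domestic residents 954.1.)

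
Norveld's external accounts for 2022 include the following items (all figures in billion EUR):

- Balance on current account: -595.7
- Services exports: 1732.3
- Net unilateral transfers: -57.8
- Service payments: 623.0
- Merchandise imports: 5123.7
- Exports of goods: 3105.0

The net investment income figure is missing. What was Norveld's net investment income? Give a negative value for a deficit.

371.5

Current account = goods balance + services balance + net primary income + net secondary income
Sum of the known components = -967.2
Net investment income = CA - (known components) = -595.7 - (-967.2) = 371.5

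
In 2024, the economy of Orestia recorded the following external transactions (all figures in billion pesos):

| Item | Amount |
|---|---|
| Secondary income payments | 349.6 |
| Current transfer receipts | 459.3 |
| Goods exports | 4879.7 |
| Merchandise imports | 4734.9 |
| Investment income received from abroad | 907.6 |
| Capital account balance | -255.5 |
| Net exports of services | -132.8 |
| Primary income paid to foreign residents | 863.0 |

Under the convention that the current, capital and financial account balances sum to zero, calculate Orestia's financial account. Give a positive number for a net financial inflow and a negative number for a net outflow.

89.2

Goods balance = 4879.7 - 4734.9 = 144.8
Services balance = -132.8
Trade balance (goods + services) = 144.8 + (-132.8) = 12.0
Net primary income = 907.6 - 863.0 = 44.6
Net secondary income = 459.3 - 349.6 = 109.7
Current account = 12.0 + 44.6 + 109.7 = 166.3
Financial account = -(166.3 + (-255.5)) = 89.2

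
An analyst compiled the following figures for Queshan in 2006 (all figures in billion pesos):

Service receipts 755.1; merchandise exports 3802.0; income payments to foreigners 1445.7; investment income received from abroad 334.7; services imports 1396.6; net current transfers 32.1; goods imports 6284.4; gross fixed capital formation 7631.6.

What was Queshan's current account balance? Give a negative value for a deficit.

Goods balance = 3802.0 - 6284.4 = -2482.4
Services balance = 755.1 - 1396.6 = -641.5
Trade balance (goods + services) = -2482.4 + (-641.5) = -3123.9
Net primary income = 334.7 - 1445.7 = -1111.0
Net secondary income = 32.1
Current account = -3123.9 + (-1111.0) + 32.1 = -4202.8

-4202.8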